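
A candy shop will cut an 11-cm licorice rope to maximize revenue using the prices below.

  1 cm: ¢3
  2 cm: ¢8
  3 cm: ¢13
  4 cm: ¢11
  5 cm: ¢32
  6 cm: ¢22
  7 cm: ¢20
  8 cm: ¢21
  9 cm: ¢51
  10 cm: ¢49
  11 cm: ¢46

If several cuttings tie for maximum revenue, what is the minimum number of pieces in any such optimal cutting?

Build r[k] bottom-up: r[k] = max over allowed piece i of (p[i] + r[k−i]).
r[1] = 3
r[2] = 8
r[3] = 13
r[4] = 16  (first piece 1, then r[3]=13)
r[5] = 32
r[6] = 35  (first piece 1, then r[5]=32)
r[7] = 40  (first piece 2, then r[5]=32)
r[8] = 45  (first piece 3, then r[5]=32)
r[9] = 51
r[10] = 64  (first piece 5, then r[5]=32)
r[11] = 67  (first piece 1, then r[10]=64)
Maximum revenue is ¢67.
Now minimize piece count subject to staying optimal: for each k, pieces[k] = 1 + min over i with p[i]+r[k−i]=r[k] of pieces[k−i].
pieces[8] = 2
pieces[9] = 1
pieces[10] = 2
pieces[11] = 3

3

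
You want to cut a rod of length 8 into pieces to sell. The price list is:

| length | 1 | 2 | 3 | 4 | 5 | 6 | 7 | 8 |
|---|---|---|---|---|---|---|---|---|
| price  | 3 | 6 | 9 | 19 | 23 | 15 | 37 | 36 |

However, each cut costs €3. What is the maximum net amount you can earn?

Build net[k] bottom-up: net[k] = max over allowed piece i of (p[i] + net[k−i]) − 3 per cut.
net[1] = 3
net[2] = max(3+3-3, 6+0) = 6
net[3] = max(3+6-3, 6+3-3, 9+0) = 9
net[4] = max(3+9-3, 6+6-3, 9+3-3, 19+0) = 19
net[5] = max(3+19-3, 6+9-3, 9+6-3, 19+3-3, 23+0) = 23
net[6] = max(3+23-3, 6+19-3, 9+9-3, 19+6-3, 23+3-3, 15+0) = 23
net[7] = max(3+23-3, 6+23-3, 9+19-3, …, 15+3-3, 37+0) = 37
net[8] = max(3+37-3, 6+23-3, 9+23-3, …, 37+3-3, 36+0) = 37
One optimal plan: pieces 7 + 1 (1 cut) → €40 − €3 = €37.

37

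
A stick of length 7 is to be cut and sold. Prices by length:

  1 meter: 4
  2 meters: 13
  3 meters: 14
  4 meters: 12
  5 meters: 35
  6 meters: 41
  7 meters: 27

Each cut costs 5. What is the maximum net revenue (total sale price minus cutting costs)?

43

Let net[k] be the best obtainable value from length k. For each k, try every first piece i and keep the best of price[i] + net[k−i] minus the 5 cut fee when i<k.
net[1] = 4
net[2] = 13
net[3] = 14
net[4] = 21  (first piece 2, then net[2]=13)
net[5] = 35
net[6] = 41
net[7] = 43  (first piece 2, then net[5]=35)
One optimal plan: pieces 5 + 2 (1 cut) → 48 − 5 = 43.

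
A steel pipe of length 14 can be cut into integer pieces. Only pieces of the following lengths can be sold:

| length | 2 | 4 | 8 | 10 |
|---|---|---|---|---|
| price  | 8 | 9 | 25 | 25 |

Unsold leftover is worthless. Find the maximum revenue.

56

Let best[k] be the best obtainable value from length k. For each k, try every first piece i and keep the best of price[i] + best[k−i].
best[1] = 0
best[2] = 8
best[3] = 8
best[4] = max(8+8, 9+0) = 16
best[5] = max(8+8, 9+0) = 16
best[6] = max(8+16, 9+8) = 24
best[7] = max(8+16, 9+8) = 24
best[8] = max(8+24, 9+16, 25+0) = 32
best[9] = max(8+24, 9+16, 25+0) = 32
best[10] = max(8+32, 9+24, 25+8, 25+0) = 40
best[11] = max(8+32, 9+24, 25+8, 25+0) = 40
best[12] = max(8+40, 9+32, 25+16, 25+8) = 48
best[13] = max(8+40, 9+32, 25+16, 25+8) = 48
best[14] = max(8+48, 9+40, 25+24, 25+16) = 56
One optimal cutting: 2 + 2 + 2 + 2 + 2 + 2 + 2 → $56.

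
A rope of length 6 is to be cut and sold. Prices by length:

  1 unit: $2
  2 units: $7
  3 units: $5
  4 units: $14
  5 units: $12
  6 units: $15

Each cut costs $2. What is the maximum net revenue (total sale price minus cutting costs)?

Consider every possible first cut. r[k] is the best of p[i]+r[k−i] over all sellable i≤k, charging 2 whenever i<k.
r[1] = 2
r[2] = max(2+2-2, 7+0) = 7
r[3] = max(2+7-2, 7+2-2, 5+0) = 7
r[4] = max(2+7-2, 7+7-2, 5+2-2, 14+0) = 14
r[5] = max(2+14-2, 7+7-2, 5+7-2, 14+2-2, 12+0) = 14
r[6] = max(2+14-2, 7+14-2, 5+7-2, 14+7-2, 12+2-2, 15+0) = 19
One optimal plan: pieces 4 + 2 (1 cut) → $21 − $2 = $19.

19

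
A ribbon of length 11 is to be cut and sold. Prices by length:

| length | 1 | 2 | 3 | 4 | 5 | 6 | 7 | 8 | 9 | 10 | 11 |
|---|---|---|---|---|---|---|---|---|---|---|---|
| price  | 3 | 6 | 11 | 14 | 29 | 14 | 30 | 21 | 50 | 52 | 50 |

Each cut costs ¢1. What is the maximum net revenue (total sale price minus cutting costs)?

Build net[k] bottom-up: net[k] = max over allowed piece i of (p[i] + net[k−i]) − 1 per cut.
net[1] = 3
net[2] = max(3+3-1, 6+0) = 6
net[3] = max(3+6-1, 6+3-1, 11+0) = 11
net[4] = max(3+11-1, 6+6-1, 11+3-1, 14+0) = 14
net[5] = max(3+14-1, 6+11-1, 11+6-1, 14+3-1, 29+0) = 29
net[6] = max(3+29-1, 6+14-1, 11+11-1, 14+6-1, 29+3-1, 14+0) = 31
net[7] = max(3+31-1, 6+29-1, 11+14-1, …, 14+3-1, 30+0) = 34
net[8] = max(3+34-1, 6+31-1, 11+29-1, …, 30+3-1, 21+0) = 39
net[9] = max(3+39-1, 6+34-1, 11+31-1, …, 21+3-1, 50+0) = 50
net[10] = max(3+50-1, 6+39-1, 11+34-1, …, 50+3-1, 52+0) = 57
net[11] = max(3+57-1, 6+50-1, 11+39-1, …, 52+3-1, 50+0) = 59
One optimal plan: pieces 5 + 5 + 1 (2 cuts) → ¢61 − ¢2 = ¢59.

59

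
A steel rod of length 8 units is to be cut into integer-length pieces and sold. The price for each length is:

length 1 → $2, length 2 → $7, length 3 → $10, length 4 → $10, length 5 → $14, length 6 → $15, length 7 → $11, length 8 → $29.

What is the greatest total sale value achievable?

29

Build R[k] bottom-up: R[k] = max over allowed piece i of (p[i] + R[k−i]).
R[1] = 2
R[2] = max(2+2, 7+0) = 7
R[3] = max(2+7, 7+2, 10+0) = 10
R[4] = max(2+10, 7+7, 10+2, 10+0) = 14
R[5] = max(2+14, 7+10, 10+7, 10+2, 14+0) = 17
R[6] = max(2+17, 7+14, 10+10, 10+7, 14+2, 15+0) = 21
R[7] = max(2+21, 7+17, 10+14, …, 15+2, 11+0) = 24
R[8] = max(2+24, 7+21, 10+17, …, 11+2, 29+0) = 29
Best is to sell the whole 8-unit piece uncut for $29.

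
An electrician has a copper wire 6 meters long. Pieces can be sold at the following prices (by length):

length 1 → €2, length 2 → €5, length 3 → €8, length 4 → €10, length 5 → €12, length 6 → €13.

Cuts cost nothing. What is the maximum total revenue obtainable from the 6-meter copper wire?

16

Build r[k] bottom-up: r[k] = max over allowed piece i of (p[i] + r[k−i]).
r[1] = 2
r[2] = max(2+2, 5+0) = 5
r[3] = max(2+5, 5+2, 8+0) = 8
r[4] = max(2+8, 5+5, 8+2, 10+0) = 10
r[5] = max(2+10, 5+8, 8+5, 10+2, 12+0) = 13
r[6] = max(2+13, 5+10, 8+8, 10+5, 12+2, 13+0) = 16
One optimal cutting: 3 + 3 → €8 + €8 = €16.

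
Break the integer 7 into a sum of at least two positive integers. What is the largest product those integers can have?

Let P[k] be the best product for length k (with at least one cut). For each first piece i, the rest contributes max(k−i, P[k−i]).
P[2] = 1*max(1,0) = 1*1 = 1
P[3] = max(1*2, 2*1) = 2
P[4] = max(1*3, 2*2, 3*1) = 4
P[5] = max(1*4, 2*3, 3*2, 4*1) = 6
P[6] = max(1*6, 2*4, 3*3, 4*2, 5*1) = 9
P[7] = max(1*9, 2*6, 3*4, 4*3, 5*2, 6*1) = 12
One optimal split: 3 + 2 + 2; product 3*2*2 = 12.

12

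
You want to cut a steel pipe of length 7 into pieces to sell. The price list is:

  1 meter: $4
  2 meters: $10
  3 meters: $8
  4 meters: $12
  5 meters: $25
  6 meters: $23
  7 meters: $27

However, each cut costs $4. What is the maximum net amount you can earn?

31

Consider every possible first cut. net[k] is the best of p[i]+net[k−i] over all sellable i≤k, charging 4 whenever i<k.
net[1] = 4
net[2] = max(4+4-4, 10+0) = 10
net[3] = max(4+10-4, 10+4-4, 8+0) = 10
net[4] = max(4+10-4, 10+10-4, 8+4-4, 12+0) = 16
net[5] = max(4+16-4, 10+10-4, 8+10-4, 12+4-4, 25+0) = 25
net[6] = max(4+25-4, 10+16-4, 8+10-4, 12+10-4, 25+4-4, 23+0) = 25
net[7] = max(4+25-4, 10+25-4, 8+16-4, …, 23+4-4, 27+0) = 31
One optimal plan: pieces 5 + 2 (1 cut) → $35 − $4 = $31.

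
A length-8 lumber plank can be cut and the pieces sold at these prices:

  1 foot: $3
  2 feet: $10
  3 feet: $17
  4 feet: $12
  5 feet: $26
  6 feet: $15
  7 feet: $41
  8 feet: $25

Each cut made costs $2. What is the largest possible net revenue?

42

Build r[k] bottom-up: r[k] = max over allowed piece i of (p[i] + r[k−i]) − 2 per cut.
r[1] = 3
r[2] = max(3+3-2, 10+0) = 10
r[3] = max(3+10-2, 10+3-2, 17+0) = 17
r[4] = max(3+17-2, 10+10-2, 17+3-2, 12+0) = 18
r[5] = max(3+18-2, 10+17-2, 17+10-2, 12+3-2, 26+0) = 26
r[6] = max(3+26-2, 10+18-2, 17+17-2, 12+10-2, 26+3-2, 15+0) = 32
r[7] = max(3+32-2, 10+26-2, 17+18-2, …, 15+3-2, 41+0) = 41
r[8] = max(3+41-2, 10+32-2, 17+26-2, …, 41+3-2, 25+0) = 42
One optimal plan: pieces 7 + 1 (1 cut) → $44 − $2 = $42.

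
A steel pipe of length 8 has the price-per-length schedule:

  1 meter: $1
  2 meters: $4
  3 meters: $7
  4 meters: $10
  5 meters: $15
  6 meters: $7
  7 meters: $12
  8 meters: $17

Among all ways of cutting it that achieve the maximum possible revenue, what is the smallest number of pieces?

2

Build r[k] bottom-up: r[k] = max over allowed piece i of (p[i] + r[k−i]).
r[1] = 1
r[2] = max(1+1, 4+0) = 4
r[3] = max(1+4, 4+1, 7+0) = 7
r[4] = max(1+7, 4+4, 7+1, 10+0) = 10
r[5] = max(1+10, 4+7, 7+4, 10+1, 15+0) = 15
r[6] = max(1+15, 4+10, 7+7, 10+4, 15+1, 7+0) = 16
r[7] = max(1+16, 4+15, 7+10, …, 7+1, 12+0) = 19
r[8] = max(1+19, 4+16, 7+15, …, 12+1, 17+0) = 22
Maximum revenue is $22.
Now minimize piece count subject to staying optimal: for each k, pieces[k] = 1 + min over i with p[i]+r[k−i]=r[k] of pieces[k−i].
pieces[5] = 1
pieces[6] = 2
pieces[7] = 2
pieces[8] = 2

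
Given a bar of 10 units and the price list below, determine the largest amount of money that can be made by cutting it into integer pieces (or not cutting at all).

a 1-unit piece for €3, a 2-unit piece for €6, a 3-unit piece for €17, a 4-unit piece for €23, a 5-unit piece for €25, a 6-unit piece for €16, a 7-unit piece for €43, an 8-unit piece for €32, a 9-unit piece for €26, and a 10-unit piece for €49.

Consider every possible first cut. best[k] is the best of p[i]+best[k−i] over all sellable i≤k.
best[1] = 3
best[2] = max(3+3, 6+0) = 6
best[3] = max(3+6, 6+3, 17+0) = 17
best[4] = max(3+17, 6+6, 17+3, 23+0) = 23
best[5] = max(3+23, 6+17, 17+6, 23+3, 25+0) = 26
best[6] = max(3+26, 6+23, 17+17, 23+6, 25+3, 16+0) = 34
best[7] = max(3+34, 6+26, 17+23, …, 16+3, 43+0) = 43
best[8] = max(3+43, 6+34, 17+26, …, 43+3, 32+0) = 46
best[9] = max(3+46, 6+43, 17+34, …, 32+3, 26+0) = 51
best[10] = max(3+51, 6+46, 17+43, …, 26+3, 49+0) = 60
One optimal cutting: 7 + 3 → €43 + €17 = €60.

60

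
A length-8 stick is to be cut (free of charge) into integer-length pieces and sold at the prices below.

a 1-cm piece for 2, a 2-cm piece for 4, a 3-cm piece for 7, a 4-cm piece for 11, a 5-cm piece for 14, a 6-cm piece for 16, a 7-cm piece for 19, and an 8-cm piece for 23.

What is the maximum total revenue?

23

Build r[k] bottom-up: r[k] = max over allowed piece i of (p[i] + r[k−i]).
r[1] = 2
r[2] = max(2+2, 4+0) = 4
r[3] = max(2+4, 4+2, 7+0) = 7
r[4] = max(2+7, 4+4, 7+2, 11+0) = 11
r[5] = max(2+11, 4+7, 7+4, 11+2, 14+0) = 14
r[6] = max(2+14, 4+11, 7+7, 11+4, 14+2, 16+0) = 16
r[7] = max(2+16, 4+14, 7+11, …, 16+2, 19+0) = 19
r[8] = max(2+19, 4+16, 7+14, …, 19+2, 23+0) = 23
Best is to sell the whole 8-cm piece uncut for 23.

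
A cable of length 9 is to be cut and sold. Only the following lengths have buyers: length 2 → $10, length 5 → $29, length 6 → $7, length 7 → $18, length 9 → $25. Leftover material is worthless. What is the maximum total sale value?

49

Let r[k] be the best obtainable value from length k. For each k, try every first piece i and keep the best of price[i] + r[k−i].
r[1] = 0
r[2] = 10
r[3] = 10
r[4] = 20  (first piece 2, then r[2]=10)
r[5] = 29
r[6] = 30  (first piece 2, then r[4]=20)
r[7] = 39  (first piece 2, then r[5]=29)
r[8] = 40  (first piece 2, then r[6]=30)
r[9] = 49  (first piece 2, then r[7]=39)
One optimal cutting: 5 + 2 + 2 → $49.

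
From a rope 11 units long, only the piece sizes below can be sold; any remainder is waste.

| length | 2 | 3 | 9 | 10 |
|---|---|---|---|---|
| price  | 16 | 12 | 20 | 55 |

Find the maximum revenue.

Build f[k] bottom-up: f[k] = max over allowed piece i of (p[i] + f[k−i]).
f[1] = 0
f[2] = 16
f[3] = 16
f[4] = 32  (first piece 2, then f[2]=16)
f[5] = 32
f[6] = 48  (first piece 2, then f[4]=32)
f[7] = 48
f[8] = 64  (first piece 2, then f[6]=48)
f[9] = 64
f[10] = 80  (first piece 2, then f[8]=64)
f[11] = 80
One optimal cutting: pieces 2 + 2 + 2 + 2 + 2 with 1 unit of scrap → $80.

80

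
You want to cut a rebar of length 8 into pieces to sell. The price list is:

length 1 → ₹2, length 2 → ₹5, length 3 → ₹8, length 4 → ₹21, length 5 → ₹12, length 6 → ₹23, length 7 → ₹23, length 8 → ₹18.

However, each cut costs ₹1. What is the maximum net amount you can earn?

Let v[k] be the best obtainable value from length k. For each k, try every first piece i and keep the best of price[i] + v[k−i] minus the 1 cut fee when i<k.
v[1] = 2
v[2] = max(2+2-1, 5+0) = 5
v[3] = max(2+5-1, 5+2-1, 8+0) = 8
v[4] = max(2+8-1, 5+5-1, 8+2-1, 21+0) = 21
v[5] = max(2+21-1, 5+8-1, 8+5-1, 21+2-1, 12+0) = 22
v[6] = max(2+22-1, 5+21-1, 8+8-1, 21+5-1, 12+2-1, 23+0) = 25
v[7] = max(2+25-1, 5+22-1, 8+21-1, …, 23+2-1, 23+0) = 28
v[8] = max(2+28-1, 5+25-1, 8+22-1, …, 23+2-1, 18+0) = 41
One optimal plan: pieces 4 + 4 (1 cut) → ₹42 − ₹1 = ₹41.

41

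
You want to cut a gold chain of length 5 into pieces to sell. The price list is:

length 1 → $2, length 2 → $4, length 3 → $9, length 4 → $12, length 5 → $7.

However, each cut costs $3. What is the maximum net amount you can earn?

11

Build r[k] bottom-up: r[k] = max over allowed piece i of (p[i] + r[k−i]) − 3 per cut.
r[1] = 2
r[2] = 4
r[3] = 9
r[4] = 12
r[5] = 11  (first piece 1, then r[4]=12)
One optimal plan: pieces 4 + 1 (1 cut) → $14 − $3 = $11.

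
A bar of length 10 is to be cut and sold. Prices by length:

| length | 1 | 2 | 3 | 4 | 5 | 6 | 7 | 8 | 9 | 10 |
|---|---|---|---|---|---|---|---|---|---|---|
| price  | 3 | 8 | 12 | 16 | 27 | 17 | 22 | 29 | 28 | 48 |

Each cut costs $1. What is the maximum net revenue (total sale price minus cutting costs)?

53

Let v[k] be the best obtainable value from length k. For each k, try every first piece i and keep the best of price[i] + v[k−i] minus the 1 cut fee when i<k.
v[1] = 3
v[2] = 8
v[3] = 12
v[4] = 16
v[5] = 27
v[6] = 29  (first piece 1, then v[5]=27)
v[7] = 34  (first piece 2, then v[5]=27)
v[8] = 38  (first piece 3, then v[5]=27)
v[9] = 42  (first piece 4, then v[5]=27)
v[10] = 53  (first piece 5, then v[5]=27)
One optimal plan: pieces 5 + 5 (1 cut) → $54 − $1 = $53.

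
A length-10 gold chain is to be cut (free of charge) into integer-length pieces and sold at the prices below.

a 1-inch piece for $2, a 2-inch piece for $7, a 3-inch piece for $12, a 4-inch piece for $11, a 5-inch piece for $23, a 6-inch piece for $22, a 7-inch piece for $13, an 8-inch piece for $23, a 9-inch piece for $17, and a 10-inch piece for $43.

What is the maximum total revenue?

Let r[k] be the best obtainable value from length k. For each k, try every first piece i and keep the best of price[i] + r[k−i].
r[1] = 2
r[2] = 7
r[3] = 12
r[4] = 14  (first piece 1, then r[3]=12)
r[5] = 23
r[6] = 25  (first piece 1, then r[5]=23)
r[7] = 30  (first piece 2, then r[5]=23)
r[8] = 35  (first piece 3, then r[5]=23)
r[9] = 37  (first piece 1, then r[8]=35)
r[10] = 46  (first piece 5, then r[5]=23)
One optimal cutting: 5 + 5 → $23 + $23 = $46.

46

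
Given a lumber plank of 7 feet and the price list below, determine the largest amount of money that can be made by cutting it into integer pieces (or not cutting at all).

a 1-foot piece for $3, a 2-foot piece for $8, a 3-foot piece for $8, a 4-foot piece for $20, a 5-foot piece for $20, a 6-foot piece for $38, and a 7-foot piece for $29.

Consider every possible first cut. v[k] is the best of p[i]+v[k−i] over all sellable i≤k.
v[1] = 3
v[2] = max(3+3, 8+0) = 8
v[3] = max(3+8, 8+3, 8+0) = 11
v[4] = max(3+11, 8+8, 8+3, 20+0) = 20
v[5] = max(3+20, 8+11, 8+8, 20+3, 20+0) = 23
v[6] = max(3+23, 8+20, 8+11, 20+8, 20+3, 38+0) = 38
v[7] = max(3+38, 8+23, 8+20, …, 38+3, 29+0) = 41
One optimal cutting: 6 + 1 → $38 + $3 = $41.

41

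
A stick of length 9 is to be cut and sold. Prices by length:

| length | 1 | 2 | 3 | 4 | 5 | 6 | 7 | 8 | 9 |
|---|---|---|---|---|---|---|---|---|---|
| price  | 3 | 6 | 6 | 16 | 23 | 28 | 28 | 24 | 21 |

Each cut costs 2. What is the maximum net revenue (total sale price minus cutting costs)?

Build r[k] bottom-up: r[k] = max over allowed piece i of (p[i] + r[k−i]) − 2 per cut.
r[1] = 3
r[2] = max(3+3-2, 6+0) = 6
r[3] = max(3+6-2, 6+3-2, 6+0) = 7
r[4] = max(3+7-2, 6+6-2, 6+3-2, 16+0) = 16
r[5] = max(3+16-2, 6+7-2, 6+6-2, 16+3-2, 23+0) = 23
r[6] = max(3+23-2, 6+16-2, 6+7-2, 16+6-2, 23+3-2, 28+0) = 28
r[7] = max(3+28-2, 6+23-2, 6+16-2, …, 28+3-2, 28+0) = 29
r[8] = max(3+29-2, 6+28-2, 6+23-2, …, 28+3-2, 24+0) = 32
r[9] = max(3+32-2, 6+29-2, 6+28-2, …, 24+3-2, 21+0) = 37
One optimal plan: pieces 5 + 4 (1 cut) → 39 − 2 = 37.

37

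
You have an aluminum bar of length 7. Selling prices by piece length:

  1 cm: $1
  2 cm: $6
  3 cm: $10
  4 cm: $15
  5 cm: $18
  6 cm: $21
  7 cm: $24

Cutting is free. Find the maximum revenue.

Let r[k] be the best obtainable value from length k. For each k, try every first piece i and keep the best of price[i] + r[k−i].
r[1] = 1
r[2] = 6
r[3] = 10
r[4] = 15
r[5] = 18
r[6] = 21  (first piece 2, then r[4]=15)
r[7] = 25  (first piece 3, then r[4]=15)
One optimal cutting: 4 + 3 → $15 + $10 = $25.

25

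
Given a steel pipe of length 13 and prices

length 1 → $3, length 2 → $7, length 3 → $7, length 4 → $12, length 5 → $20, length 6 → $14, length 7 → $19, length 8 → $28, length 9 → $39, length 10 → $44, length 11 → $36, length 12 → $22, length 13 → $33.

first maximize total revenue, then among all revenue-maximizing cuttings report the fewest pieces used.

3

Build r[k] bottom-up: r[k] = max over allowed piece i of (p[i] + r[k−i]).
r[1] = 3
r[2] = 7
r[3] = 10  (first piece 1, then r[2]=7)
r[4] = 14  (first piece 2, then r[2]=7)
r[5] = 20
r[6] = 23  (first piece 1, then r[5]=20)
r[7] = 27  (first piece 2, then r[5]=20)
r[8] = 30  (first piece 1, then r[7]=27)
r[9] = 39
r[10] = 44
r[11] = 47  (first piece 1, then r[10]=44)
r[12] = 51  (first piece 2, then r[10]=44)
r[13] = 54  (first piece 1, then r[12]=51)
Maximum revenue is $54.
Now minimize piece count subject to staying optimal: for each k, pieces[k] = 1 + min over i with p[i]+r[k−i]=r[k] of pieces[k−i].
pieces[10] = 1
pieces[11] = 2
pieces[12] = 2
pieces[13] = 3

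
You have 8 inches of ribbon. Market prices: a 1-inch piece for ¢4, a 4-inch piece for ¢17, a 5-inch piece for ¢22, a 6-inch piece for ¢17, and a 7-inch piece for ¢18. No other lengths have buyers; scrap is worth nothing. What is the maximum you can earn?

Let f[k] be the best obtainable value from length k. For each k, try every first piece i and keep the best of price[i] + f[k−i].
f[1] = 4
f[2] = 8  (first piece 1, then f[1]=4)
f[3] = 12  (first piece 1, then f[2]=8)
f[4] = 17
f[5] = 22
f[6] = 26  (first piece 1, then f[5]=22)
f[7] = 30  (first piece 1, then f[6]=26)
f[8] = 34  (first piece 1, then f[7]=30)
One optimal cutting: 5 + 1 + 1 + 1 → ¢34.

34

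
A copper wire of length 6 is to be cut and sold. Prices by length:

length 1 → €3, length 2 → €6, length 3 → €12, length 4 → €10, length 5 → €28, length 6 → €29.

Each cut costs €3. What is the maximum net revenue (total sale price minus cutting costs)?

Let net[k] be the best obtainable value from length k. For each k, try every first piece i and keep the best of price[i] + net[k−i] minus the 3 cut fee when i<k.
net[1] = 3
net[2] = max(3+3-3, 6+0) = 6
net[3] = max(3+6-3, 6+3-3, 12+0) = 12
net[4] = max(3+12-3, 6+6-3, 12+3-3, 10+0) = 12
net[5] = max(3+12-3, 6+12-3, 12+6-3, 10+3-3, 28+0) = 28
net[6] = max(3+28-3, 6+12-3, 12+12-3, 10+6-3, 28+3-3, 29+0) = 29
Best is to make no cuts and sell whole for €29.

29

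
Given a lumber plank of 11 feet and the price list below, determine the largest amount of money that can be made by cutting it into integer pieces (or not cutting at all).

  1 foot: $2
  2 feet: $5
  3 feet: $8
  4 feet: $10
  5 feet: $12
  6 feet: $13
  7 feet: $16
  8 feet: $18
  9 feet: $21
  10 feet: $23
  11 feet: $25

29

Let v[k] be the best obtainable value from length k. For each k, try every first piece i and keep the best of price[i] + v[k−i].
v[1] = 2
v[2] = max(2+2, 5+0) = 5
v[3] = max(2+5, 5+2, 8+0) = 8
v[4] = max(2+8, 5+5, 8+2, 10+0) = 10
v[5] = max(2+10, 5+8, 8+5, 10+2, 12+0) = 13
v[6] = max(2+13, 5+10, 8+8, 10+5, 12+2, 13+0) = 16
v[7] = max(2+16, 5+13, 8+10, …, 13+2, 16+0) = 18
v[8] = max(2+18, 5+16, 8+13, …, 16+2, 18+0) = 21
v[9] = max(2+21, 5+18, 8+16, …, 18+2, 21+0) = 24
v[10] = max(2+24, 5+21, 8+18, …, 21+2, 23+0) = 26
v[11] = max(2+26, 5+24, 8+21, …, 23+2, 25+0) = 29
One optimal cutting: 3 + 3 + 3 + 2 → $8 + $8 + $8 + $5 = $29.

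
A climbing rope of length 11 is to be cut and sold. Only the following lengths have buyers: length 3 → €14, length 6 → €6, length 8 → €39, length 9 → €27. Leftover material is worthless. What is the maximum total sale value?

53

Build r[k] bottom-up: r[k] = max over allowed piece i of (p[i] + r[k−i]).
r[1] = 0
r[2] = 0
r[3] = 14
r[4] = 14
r[5] = 14
r[6] = max(14+14, 6+0) = 28
r[7] = max(14+14, 6+0) = 28
r[8] = max(14+14, 6+0, 39+0) = 39
r[9] = max(14+28, 6+14, 39+0, 27+0) = 42
r[10] = max(14+28, 6+14, 39+0, 27+0) = 42
r[11] = max(14+39, 6+14, 39+14, 27+0) = 53
One optimal cutting: 8 + 3 → €53.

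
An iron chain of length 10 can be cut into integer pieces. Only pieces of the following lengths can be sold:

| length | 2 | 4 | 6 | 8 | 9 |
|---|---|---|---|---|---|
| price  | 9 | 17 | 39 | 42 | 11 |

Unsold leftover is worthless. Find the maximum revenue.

Consider every possible first cut. f[k] is the best of p[i]+f[k−i] over all sellable i≤k.
f[1] = 0
f[2] = 9
f[3] = 9
f[4] = 18  (first piece 2, then f[2]=9)
f[5] = 18
f[6] = 39
f[7] = 39
f[8] = 48  (first piece 2, then f[6]=39)
f[9] = 48
f[10] = 57  (first piece 2, then f[8]=48)
One optimal cutting: 6 + 2 + 2 → $57.

57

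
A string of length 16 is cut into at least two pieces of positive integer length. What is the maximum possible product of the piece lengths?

324

Fill m[k] for k=2..16: at each k try every first piece i and multiply by the better of (k−i) uncut or m[k−i].
m[2] = 1·max(1,0) = 1·1 = 1
m[3] = 1·max(2,1) = 1·2 = 2
m[4] = 2·max(2,1) = 2·2 = 4
m[5] = 2·max(3,2) = 2·3 = 6
m[6] = 3·max(3,2) = 3·3 = 9
m[7] = 2·max(5,6) = 2·6 = 12
m[8] = 2·max(6,9) = 2·9 = 18
m[9] = 3·max(6,9) = 3·9 = 27
m[10] = 2·max(8,18) = 2·18 = 36
m[11] = 2·max(9,27) = 2·27 = 54
m[12] = 3·max(9,27) = 3·27 = 81
m[13] = 2·max(11,54) = 2·54 = 108
m[14] = 2·max(12,81) = 2·81 = 162
m[15] = 3·max(12,81) = 3·81 = 243
m[16] = 2·max(14,162) = 2·162 = 324
One optimal split: 3 + 3 + 3 + 3 + 2 + 2; product 3·3·3·3·2·2 = 324.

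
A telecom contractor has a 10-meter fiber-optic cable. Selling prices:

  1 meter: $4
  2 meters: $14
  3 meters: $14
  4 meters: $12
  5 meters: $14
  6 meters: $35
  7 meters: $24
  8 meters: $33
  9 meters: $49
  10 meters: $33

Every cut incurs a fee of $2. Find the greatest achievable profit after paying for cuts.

62

Build r[k] bottom-up: r[k] = max over allowed piece i of (p[i] + r[k−i]) − 2 per cut.
r[1] = 4
r[2] = 14
r[3] = 16  (first piece 1, then r[2]=14)
r[4] = 26  (first piece 2, then r[2]=14)
r[5] = 28  (first piece 1, then r[4]=26)
r[6] = 38  (first piece 2, then r[4]=26)
r[7] = 40  (first piece 1, then r[6]=38)
r[8] = 50  (first piece 2, then r[6]=38)
r[9] = 52  (first piece 1, then r[8]=50)
r[10] = 62  (first piece 2, then r[8]=50)
One optimal plan: pieces 2 + 2 + 2 + 2 + 2 (4 cuts) → $70 − $8 = $62.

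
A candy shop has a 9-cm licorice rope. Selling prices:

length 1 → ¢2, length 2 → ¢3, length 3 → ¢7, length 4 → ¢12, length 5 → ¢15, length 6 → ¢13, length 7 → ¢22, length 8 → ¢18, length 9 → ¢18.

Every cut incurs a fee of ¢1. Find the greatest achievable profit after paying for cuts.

26

Build v[k] bottom-up: v[k] = max over allowed piece i of (p[i] + v[k−i]) − 1 per cut.
v[1] = 2
v[2] = max(2+2-1, 3+0) = 3
v[3] = max(2+3-1, 3+2-1, 7+0) = 7
v[4] = max(2+7-1, 3+3-1, 7+2-1, 12+0) = 12
v[5] = max(2+12-1, 3+7-1, 7+3-1, 12+2-1, 15+0) = 15
v[6] = max(2+15-1, 3+12-1, 7+7-1, 12+3-1, 15+2-1, 13+0) = 16
v[7] = max(2+16-1, 3+15-1, 7+12-1, …, 13+2-1, 22+0) = 22
v[8] = max(2+22-1, 3+16-1, 7+15-1, …, 22+2-1, 18+0) = 23
v[9] = max(2+23-1, 3+22-1, 7+16-1, …, 18+2-1, 18+0) = 26
One optimal plan: pieces 5 + 4 (1 cut) → ¢27 − ¢1 = ¢26.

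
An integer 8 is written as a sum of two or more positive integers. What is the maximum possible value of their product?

Fill g[k] for k=2..8: at each k try every first piece i and multiply by the better of (k−i) uncut or g[k−i].
Small cases: g[2]=1.
g[3] = max(1*2, 2*1) = 2
g[4] = max(1*3, 2*2, 3*1) = 4
g[5] = max(1*4, 2*3, 3*2, 4*1) = 6
g[6] = max(1*6, 2*4, 3*3, 4*2, 5*1) = 9
g[7] = max(1*9, 2*6, 3*4, 4*3, 5*2, 6*1) = 12
g[8] = max(1*12, 2*9, 3*6, …, 6*2, 7*1) = 18
One optimal split: 3 + 3 + 2; product 3*3*2 = 18.

18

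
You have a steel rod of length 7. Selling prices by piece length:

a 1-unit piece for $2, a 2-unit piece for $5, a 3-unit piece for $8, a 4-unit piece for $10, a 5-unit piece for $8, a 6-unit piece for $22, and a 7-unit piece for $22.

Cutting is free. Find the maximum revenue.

24

Build r[k] bottom-up: r[k] = max over allowed piece i of (p[i] + r[k−i]).
r[1] = 2
r[2] = 5
r[3] = 8
r[4] = 10  (first piece 1, then r[3]=8)
r[5] = 13  (first piece 2, then r[3]=8)
r[6] = 22
r[7] = 24  (first piece 1, then r[6]=22)
One optimal cutting: 6 + 1 → $22 + $2 = $24.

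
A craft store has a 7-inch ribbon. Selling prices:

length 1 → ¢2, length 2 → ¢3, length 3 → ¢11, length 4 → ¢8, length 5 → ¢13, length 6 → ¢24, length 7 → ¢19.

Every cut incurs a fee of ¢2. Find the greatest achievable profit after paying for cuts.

24

Build r[k] bottom-up: r[k] = max over allowed piece i of (p[i] + r[k−i]) − 2 per cut.
r[1] = 2
r[2] = max(2+2-2, 3+0) = 3
r[3] = max(2+3-2, 3+2-2, 11+0) = 11
r[4] = max(2+11-2, 3+3-2, 11+2-2, 8+0) = 11
r[5] = max(2+11-2, 3+11-2, 11+3-2, 8+2-2, 13+0) = 13
r[6] = max(2+13-2, 3+11-2, 11+11-2, 8+3-2, 13+2-2, 24+0) = 24
r[7] = max(2+24-2, 3+13-2, 11+11-2, …, 24+2-2, 19+0) = 24
One optimal plan: pieces 6 + 1 (1 cut) → ¢26 − ¢2 = ¢24.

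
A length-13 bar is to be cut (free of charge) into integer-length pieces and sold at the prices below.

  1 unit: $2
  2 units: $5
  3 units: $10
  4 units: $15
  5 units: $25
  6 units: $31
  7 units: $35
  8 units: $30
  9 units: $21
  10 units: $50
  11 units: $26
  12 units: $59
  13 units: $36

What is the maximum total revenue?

66

Consider every possible first cut. v[k] is the best of p[i]+v[k−i] over all sellable i≤k.
v[1] = 2
v[2] = 5
v[3] = 10
v[4] = 15
v[5] = 25
v[6] = 31
v[7] = 35
v[8] = 37  (first piece 1, then v[7]=35)
v[9] = 41  (first piece 3, then v[6]=31)
v[10] = 50  (first piece 5, then v[5]=25)
v[11] = 56  (first piece 5, then v[6]=31)
v[12] = 62  (first piece 6, then v[6]=31)
v[13] = 66  (first piece 6, then v[7]=35)
One optimal cutting: 7 + 6 → $35 + $31 = $66.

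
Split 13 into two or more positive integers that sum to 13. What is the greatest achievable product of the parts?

108

Define g[k] = max over 1≤i<k of i · max(k−i, g[k−i]); the inner max lets the remainder stay uncut if that's better.
Small cases: g[2]=1, g[3]=2, g[4]=4, g[5]=6, g[6]=9, g[7]=12.
g[8] = max(1×12, 2×9, 3×6, …, 6×2, 7×1) = 18
g[9] = max(1×18, 2×12, 3×9, …, 7×2, 8×1) = 27
g[10] = max(1×27, 2×18, 3×12, …, 8×2, 9×1) = 36
g[11] = max(1×36, 2×27, 3×18, …, 9×2, 10×1) = 54
g[12] = max(1×54, 2×36, 3×27, …, 10×2, 11×1) = 81
g[13] = max(1×81, 2×54, 3×36, …, 11×2, 12×1) = 108
One optimal split: 3 + 3 + 3 + 2 + 2; product 3×3×3×2×2 = 108.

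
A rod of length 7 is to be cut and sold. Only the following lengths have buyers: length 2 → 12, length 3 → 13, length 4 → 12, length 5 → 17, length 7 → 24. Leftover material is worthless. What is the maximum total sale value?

Consider every possible first cut. r[k] is the best of p[i]+r[k−i] over all sellable i≤k.
r[1] = 0
r[2] = 12
r[3] = 13
r[4] = 24  (first piece 2, then r[2]=12)
r[5] = 25  (first piece 2, then r[3]=13)
r[6] = 36  (first piece 2, then r[4]=24)
r[7] = 37  (first piece 2, then r[5]=25)
One optimal cutting: 3 + 2 + 2 → 37.

37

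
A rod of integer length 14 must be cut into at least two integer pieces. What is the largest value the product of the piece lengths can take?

Fill m[k] for k=2..14: at each k try every first piece i and multiply by the better of (k−i) uncut or m[k−i].
m[2] = 1*max(1,0) = 1*1 = 1
m[3] = max(1*2, 2*1) = 2
m[4] = max(1*3, 2*2, 3*1) = 4
m[5] = max(1*4, 2*3, 3*2, 4*1) = 6
m[6] = max(1*6, 2*4, 3*3, 4*2, 5*1) = 9
m[7] = max(1*9, 2*6, 3*4, 4*3, 5*2, 6*1) = 12
m[8] = max(1*12, 2*9, 3*6, …, 6*2, 7*1) = 18
m[9] = max(1*18, 2*12, 3*9, …, 7*2, 8*1) = 27
m[10] = max(1*27, 2*18, 3*12, …, 8*2, 9*1) = 36
m[11] = max(1*36, 2*27, 3*18, …, 9*2, 10*1) = 54
m[12] = max(1*54, 2*36, 3*27, …, 10*2, 11*1) = 81
m[13] = max(1*81, 2*54, 3*36, …, 11*2, 12*1) = 108
m[14] = max(1*108, 2*81, 3*54, …, 12*2, 13*1) = 162
One optimal split: 3 + 3 + 3 + 3 + 2; product 3*3*3*3*2 = 162.

162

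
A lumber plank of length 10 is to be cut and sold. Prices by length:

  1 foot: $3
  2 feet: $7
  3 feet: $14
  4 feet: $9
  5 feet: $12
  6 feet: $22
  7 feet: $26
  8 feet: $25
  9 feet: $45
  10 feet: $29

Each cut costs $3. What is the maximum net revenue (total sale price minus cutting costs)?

Let net[k] be the best obtainable value from length k. For each k, try every first piece i and keep the best of price[i] + net[k−i] minus the 3 cut fee when i<k.
net[1] = 3
net[2] = max(3+3-3, 7+0) = 7
net[3] = max(3+7-3, 7+3-3, 14+0) = 14
net[4] = max(3+14-3, 7+7-3, 14+3-3, 9+0) = 14
net[5] = max(3+14-3, 7+14-3, 14+7-3, 9+3-3, 12+0) = 18
net[6] = max(3+18-3, 7+14-3, 14+14-3, 9+7-3, 12+3-3, 22+0) = 25
net[7] = max(3+25-3, 7+18-3, 14+14-3, …, 22+3-3, 26+0) = 26
net[8] = max(3+26-3, 7+25-3, 14+18-3, …, 26+3-3, 25+0) = 29
net[9] = max(3+29-3, 7+26-3, 14+25-3, …, 25+3-3, 45+0) = 45
net[10] = max(3+45-3, 7+29-3, 14+26-3, …, 45+3-3, 29+0) = 45
One optimal plan: pieces 9 + 1 (1 cut) → $48 − $3 = $45.

45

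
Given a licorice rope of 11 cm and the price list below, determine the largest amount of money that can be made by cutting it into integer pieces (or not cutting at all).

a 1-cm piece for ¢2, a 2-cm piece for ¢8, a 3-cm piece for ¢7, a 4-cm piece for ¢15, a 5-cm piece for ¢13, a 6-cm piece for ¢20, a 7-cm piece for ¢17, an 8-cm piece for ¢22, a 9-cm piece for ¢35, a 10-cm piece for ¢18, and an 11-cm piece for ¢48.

Consider every possible first cut. best[k] is the best of p[i]+best[k−i] over all sellable i≤k.
best[1] = 2
best[2] = max(2+2, 8+0) = 8
best[3] = max(2+8, 8+2, 7+0) = 10
best[4] = max(2+10, 8+8, 7+2, 15+0) = 16
best[5] = max(2+16, 8+10, 7+8, 15+2, 13+0) = 18
best[6] = max(2+18, 8+16, 7+10, 15+8, 13+2, 20+0) = 24
best[7] = max(2+24, 8+18, 7+16, …, 20+2, 17+0) = 26
best[8] = max(2+26, 8+24, 7+18, …, 17+2, 22+0) = 32
best[9] = max(2+32, 8+26, 7+24, …, 22+2, 35+0) = 35
best[10] = max(2+35, 8+32, 7+26, …, 35+2, 18+0) = 40
best[11] = max(2+40, 8+35, 7+32, …, 18+2, 48+0) = 48
Best is to sell the whole 11-cm piece uncut for ¢48.

48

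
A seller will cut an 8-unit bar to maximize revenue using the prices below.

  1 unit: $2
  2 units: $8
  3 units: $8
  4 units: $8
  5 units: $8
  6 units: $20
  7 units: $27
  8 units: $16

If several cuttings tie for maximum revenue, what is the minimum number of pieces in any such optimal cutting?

4

Consider every possible first cut. r[k] is the best of p[i]+r[k−i] over all sellable i≤k.
r[1] = 2
r[2] = max(2+2, 8+0) = 8
r[3] = max(2+8, 8+2, 8+0) = 10
r[4] = max(2+10, 8+8, 8+2, 8+0) = 16
r[5] = max(2+16, 8+10, 8+8, 8+2, 8+0) = 18
r[6] = max(2+18, 8+16, 8+10, 8+8, 8+2, 20+0) = 24
r[7] = max(2+24, 8+18, 8+16, …, 20+2, 27+0) = 27
r[8] = max(2+27, 8+24, 8+18, …, 27+2, 16+0) = 32
Maximum revenue is $32.
Now minimize piece count subject to staying optimal: for each k, pieces[k] = 1 + min over i with p[i]+r[k−i]=r[k] of pieces[k−i].
pieces[5] = 3
pieces[6] = 3
pieces[7] = 1
pieces[8] = 4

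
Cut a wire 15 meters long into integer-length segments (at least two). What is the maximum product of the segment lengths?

243

Define m[k] = max over 1≤i<k of i · max(k−i, m[k−i]); the inner max lets the remainder stay uncut if that's better.
Small cases: m[2]=1, m[3]=2, m[4]=4, m[5]=6, m[6]=9, m[7]=12, m[8]=18, m[9]=27, m[10]=36.
m[11] = 2×max(9,27) = 2×27 = 54
m[12] = 3×max(9,27) = 3×27 = 81
m[13] = 2×max(11,54) = 2×54 = 108
m[14] = 2×max(12,81) = 2×81 = 162
m[15] = 3×max(12,81) = 3×81 = 243
One optimal split: 3 + 3 + 3 + 3 + 3; product 3×3×3×3×3 = 243.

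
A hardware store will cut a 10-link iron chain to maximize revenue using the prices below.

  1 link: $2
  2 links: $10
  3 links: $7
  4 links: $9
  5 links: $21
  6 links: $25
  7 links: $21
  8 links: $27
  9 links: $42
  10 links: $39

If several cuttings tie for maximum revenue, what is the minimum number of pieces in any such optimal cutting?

Build r[k] bottom-up: r[k] = max over allowed piece i of (p[i] + r[k−i]).
r[1] = 2
r[2] = 10
r[3] = 12  (first piece 1, then r[2]=10)
r[4] = 20  (first piece 2, then r[2]=10)
r[5] = 22  (first piece 1, then r[4]=20)
r[6] = 30  (first piece 2, then r[4]=20)
r[7] = 32  (first piece 1, then r[6]=30)
r[8] = 40  (first piece 2, then r[6]=30)
r[9] = 42  (first piece 1, then r[8]=40)
r[10] = 50  (first piece 2, then r[8]=40)
Maximum revenue is $50.
Now minimize piece count subject to staying optimal: for each k, pieces[k] = 1 + min over i with p[i]+r[k−i]=r[k] of pieces[k−i].
pieces[7] = 4
pieces[8] = 4
pieces[9] = 1
pieces[10] = 5

5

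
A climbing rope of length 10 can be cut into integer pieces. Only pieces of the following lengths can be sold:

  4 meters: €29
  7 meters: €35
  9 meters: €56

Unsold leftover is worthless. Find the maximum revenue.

58

Let r[k] be the best obtainable value from length k. For each k, try every first piece i and keep the best of price[i] + r[k−i].
r[1] = 0
r[2] = 0
r[3] = 0
r[4] = 29
r[5] = 29
r[6] = 29
r[7] = max(29+0, 35+0) = 35
r[8] = max(29+29, 35+0) = 58
r[9] = max(29+29, 35+0, 56+0) = 58
r[10] = max(29+29, 35+0, 56+0) = 58
One optimal cutting: pieces 4 + 4 with 2 meters of scrap → €58.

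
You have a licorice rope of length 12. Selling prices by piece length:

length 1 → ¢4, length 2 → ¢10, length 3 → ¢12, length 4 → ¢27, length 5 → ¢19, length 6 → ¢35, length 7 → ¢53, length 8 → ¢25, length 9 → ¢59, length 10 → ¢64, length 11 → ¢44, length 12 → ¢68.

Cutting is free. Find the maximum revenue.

84

Consider every possible first cut. r[k] is the best of p[i]+r[k−i] over all sellable i≤k.
r[1] = 4
r[2] = 10
r[3] = 14  (first piece 1, then r[2]=10)
r[4] = 27
r[5] = 31  (first piece 1, then r[4]=27)
r[6] = 37  (first piece 2, then r[4]=27)
r[7] = 53
r[8] = 57  (first piece 1, then r[7]=53)
r[9] = 63  (first piece 2, then r[7]=53)
r[10] = 67  (first piece 1, then r[9]=63)
r[11] = 80  (first piece 4, then r[7]=53)
r[12] = 84  (first piece 1, then r[11]=80)
One optimal cutting: 7 + 4 + 1 → ¢53 + ¢27 + ¢4 = ¢84.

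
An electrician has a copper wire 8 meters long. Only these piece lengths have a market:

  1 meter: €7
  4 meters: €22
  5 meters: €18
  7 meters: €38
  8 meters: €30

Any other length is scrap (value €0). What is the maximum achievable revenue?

Build best[k] bottom-up: best[k] = max over allowed piece i of (p[i] + best[k−i]).
best[1] = 7
best[2] = 14  (first piece 1, then best[1]=7)
best[3] = 21  (first piece 1, then best[2]=14)
best[4] = 28  (first piece 1, then best[3]=21)
best[5] = 35  (first piece 1, then best[4]=28)
best[6] = 42  (first piece 1, then best[5]=35)
best[7] = 49  (first piece 1, then best[6]=42)
best[8] = 56  (first piece 1, then best[7]=49)
One optimal cutting: 1 + 1 + 1 + 1 + 1 + 1 + 1 + 1 → €56.

56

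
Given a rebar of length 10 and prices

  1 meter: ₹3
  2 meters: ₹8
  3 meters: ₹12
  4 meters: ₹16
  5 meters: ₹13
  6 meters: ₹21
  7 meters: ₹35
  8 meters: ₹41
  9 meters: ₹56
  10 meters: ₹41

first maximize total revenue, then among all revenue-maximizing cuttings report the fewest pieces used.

2

Consider every possible first cut. r[k] is the best of p[i]+r[k−i] over all sellable i≤k.
r[1] = 3
r[2] = max(3+3, 8+0) = 8
r[3] = max(3+8, 8+3, 12+0) = 12
r[4] = max(3+12, 8+8, 12+3, 16+0) = 16
r[5] = max(3+16, 8+12, 12+8, 16+3, 13+0) = 20
r[6] = max(3+20, 8+16, 12+12, 16+8, 13+3, 21+0) = 24
r[7] = max(3+24, 8+20, 12+16, …, 21+3, 35+0) = 35
r[8] = max(3+35, 8+24, 12+20, …, 35+3, 41+0) = 41
r[9] = max(3+41, 8+35, 12+24, …, 41+3, 56+0) = 56
r[10] = max(3+56, 8+41, 12+35, …, 56+3, 41+0) = 59
Maximum revenue is ₹59.
Now minimize piece count subject to staying optimal: for each k, pieces[k] = 1 + min over i with p[i]+r[k−i]=r[k] of pieces[k−i].
pieces[7] = 1
pieces[8] = 1
pieces[9] = 1
pieces[10] = 2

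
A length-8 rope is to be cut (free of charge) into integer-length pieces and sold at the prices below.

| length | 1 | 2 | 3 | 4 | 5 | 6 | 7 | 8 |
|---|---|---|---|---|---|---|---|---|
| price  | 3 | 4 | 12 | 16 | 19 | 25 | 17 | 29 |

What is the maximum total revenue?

Consider every possible first cut. R[k] is the best of p[i]+R[k−i] over all sellable i≤k.
R[1] = 3
R[2] = max(3+3, 4+0) = 6
R[3] = max(3+6, 4+3, 12+0) = 12
R[4] = max(3+12, 4+6, 12+3, 16+0) = 16
R[5] = max(3+16, 4+12, 12+6, 16+3, 19+0) = 19
R[6] = max(3+19, 4+16, 12+12, 16+6, 19+3, 25+0) = 25
R[7] = max(3+25, 4+19, 12+16, …, 25+3, 17+0) = 28
R[8] = max(3+28, 4+25, 12+19, …, 17+3, 29+0) = 32
One optimal cutting: 4 + 4 → $16 + $16 = $32.

32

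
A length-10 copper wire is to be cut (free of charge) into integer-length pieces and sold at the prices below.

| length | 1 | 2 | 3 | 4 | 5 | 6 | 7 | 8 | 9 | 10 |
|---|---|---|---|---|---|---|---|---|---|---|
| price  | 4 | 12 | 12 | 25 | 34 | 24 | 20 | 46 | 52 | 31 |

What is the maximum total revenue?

68

Build v[k] bottom-up: v[k] = max over allowed piece i of (p[i] + v[k−i]).
v[1] = 4
v[2] = 12
v[3] = 16  (first piece 1, then v[2]=12)
v[4] = 25
v[5] = 34
v[6] = 38  (first piece 1, then v[5]=34)
v[7] = 46  (first piece 2, then v[5]=34)
v[8] = 50  (first piece 1, then v[7]=46)
v[9] = 59  (first piece 4, then v[5]=34)
v[10] = 68  (first piece 5, then v[5]=34)
One optimal cutting: 5 + 5 → €34 + €34 = €68.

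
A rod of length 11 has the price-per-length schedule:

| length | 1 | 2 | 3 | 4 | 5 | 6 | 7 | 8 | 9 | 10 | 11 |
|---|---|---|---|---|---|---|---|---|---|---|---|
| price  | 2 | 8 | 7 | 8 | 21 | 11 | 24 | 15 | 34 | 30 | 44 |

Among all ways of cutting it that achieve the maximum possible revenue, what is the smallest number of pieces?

Consider every possible first cut. r[k] is the best of p[i]+r[k−i] over all sellable i≤k.
r[1] = 2
r[2] = max(2+2, 8+0) = 8
r[3] = max(2+8, 8+2, 7+0) = 10
r[4] = max(2+10, 8+8, 7+2, 8+0) = 16
r[5] = max(2+16, 8+10, 7+8, 8+2, 21+0) = 21
r[6] = max(2+21, 8+16, 7+10, 8+8, 21+2, 11+0) = 24
r[7] = max(2+24, 8+21, 7+16, …, 11+2, 24+0) = 29
r[8] = max(2+29, 8+24, 7+21, …, 24+2, 15+0) = 32
r[9] = max(2+32, 8+29, 7+24, …, 15+2, 34+0) = 37
r[10] = max(2+37, 8+32, 7+29, …, 34+2, 30+0) = 42
r[11] = max(2+42, 8+37, 7+32, …, 30+2, 44+0) = 45
Maximum revenue is €45.
Now minimize piece count subject to staying optimal: for each k, pieces[k] = 1 + min over i with p[i]+r[k−i]=r[k] of pieces[k−i].
pieces[8] = 4
pieces[9] = 3
pieces[10] = 2
pieces[11] = 4

4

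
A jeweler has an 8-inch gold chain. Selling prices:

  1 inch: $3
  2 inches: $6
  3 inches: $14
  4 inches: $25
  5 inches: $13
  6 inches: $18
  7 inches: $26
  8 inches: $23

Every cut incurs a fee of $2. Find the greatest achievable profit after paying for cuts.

48

Let r[k] be the best obtainable value from length k. For each k, try every first piece i and keep the best of price[i] + r[k−i] minus the 2 cut fee when i<k.
r[1] = 3
r[2] = 6
r[3] = 14
r[4] = 25
r[5] = 26  (first piece 1, then r[4]=25)
r[6] = 29  (first piece 2, then r[4]=25)
r[7] = 37  (first piece 3, then r[4]=25)
r[8] = 48  (first piece 4, then r[4]=25)
One optimal plan: pieces 4 + 4 (1 cut) → $50 − $2 = $48.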